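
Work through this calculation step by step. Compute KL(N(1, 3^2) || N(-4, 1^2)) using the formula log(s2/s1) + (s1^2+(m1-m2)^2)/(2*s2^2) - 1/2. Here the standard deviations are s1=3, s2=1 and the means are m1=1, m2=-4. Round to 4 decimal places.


KL divergence between normal distributions:
KL = log(s2/s1) + (s1^2 + (m1-m2)^2)/(2*s2^2) - 1/2.
log(1/3) = -1.098612.
(3^2 + (1--4)^2)/(2*1^2) = (9 + 25)/2 = 17.0.
KL = -1.098612 + 17.0 - 0.5 = 15.4014

15.4014


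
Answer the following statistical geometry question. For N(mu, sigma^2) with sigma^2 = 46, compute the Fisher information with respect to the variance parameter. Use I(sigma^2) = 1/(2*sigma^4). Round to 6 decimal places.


Fisher information for variance: I(sigma^2) = 1/(2*sigma^4).
sigma^2 = 46, so sigma^4 = 2116.
I = 1/(2*2116) = 1/4232 = 0.000236

0.000236


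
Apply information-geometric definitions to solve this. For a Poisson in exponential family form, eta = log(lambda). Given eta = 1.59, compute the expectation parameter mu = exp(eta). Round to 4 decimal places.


Expectation parameter for Poisson exponential family:
mu = exp(eta).
eta = 1.59.
mu = exp(1.59) = 4.9037

4.9037


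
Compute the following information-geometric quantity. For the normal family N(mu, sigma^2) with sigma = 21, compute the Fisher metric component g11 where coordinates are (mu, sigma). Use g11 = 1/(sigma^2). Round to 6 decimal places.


For the 2-parameter normal family, the Fisher metric has:
  g11 = 1/sigma^2, g22 = 2/sigma^2.
sigma = 21, sigma^2 = 441.
g11 = 0.002268

0.002268


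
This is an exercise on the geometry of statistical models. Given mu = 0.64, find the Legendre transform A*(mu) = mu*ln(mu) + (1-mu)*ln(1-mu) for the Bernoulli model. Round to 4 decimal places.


Legendre transform for Bernoulli:
A*(mu) = mu*log(mu) + (1-mu)*log(1-mu).
mu = 0.64, 1-mu = 0.36.
mu*log(mu) = 0.64*log(0.64) = -0.285624.
(1-mu)*log(1-mu) = 0.36*log(0.36) = -0.367794.
A* = -0.285624 + -0.367794 = -0.6534

-0.6534


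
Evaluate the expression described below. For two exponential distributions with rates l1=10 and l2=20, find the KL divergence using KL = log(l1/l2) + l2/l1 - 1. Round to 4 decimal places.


KL divergence for exponential family:
KL = log(l1/l2) + l2/l1 - 1.
log(10/20) = -0.693147.
20/10 = 2.0.
KL = -0.693147 + 2.0 - 1 = 0.3069

0.3069


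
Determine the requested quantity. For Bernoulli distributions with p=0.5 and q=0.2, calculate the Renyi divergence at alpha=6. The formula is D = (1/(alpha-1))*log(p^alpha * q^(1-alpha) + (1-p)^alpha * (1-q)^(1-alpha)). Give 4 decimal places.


Renyi divergence of order alpha between Bernoulli distributions:
D = (1/(alpha-1))*log(p^alpha * q^(1-alpha) + (1-p)^alpha * (1-q)^(1-alpha)).
alpha = 6, p = 0.5, q = 0.2.
p^alpha * q^(1-alpha) = 0.5^6 * 0.2^-5 = 48.828125.
(1-p)^alpha * (1-q)^(1-alpha) = 0.5^6 * 0.8^-5 = 0.047684.
sum = 48.828125 + 0.047684 = 48.875809.
D = (1/5)*log(48.875809) = 0.7779

0.7779


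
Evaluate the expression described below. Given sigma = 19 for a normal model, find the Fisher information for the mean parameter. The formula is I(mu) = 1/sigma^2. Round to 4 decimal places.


The Fisher information for the mean of a normal distribution is I(mu) = 1/sigma^2.
sigma = 19, so sigma^2 = 361.
I(mu) = 1/361 = 0.0028

0.0028


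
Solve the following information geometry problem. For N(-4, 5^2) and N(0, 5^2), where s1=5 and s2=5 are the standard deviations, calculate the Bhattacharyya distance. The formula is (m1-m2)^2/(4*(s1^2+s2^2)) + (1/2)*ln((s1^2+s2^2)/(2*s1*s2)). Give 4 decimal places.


Bhattacharyya distance between two Gaussians:
DB = (m1-m2)^2/(4*(s1^2+s2^2)) + (1/2)*ln((s1^2+s2^2)/(2*s1*s2)).
(m1-m2)^2 = (-4)^2 = 16.
s1^2+s2^2 = 25 + 25 = 50.
term1 = 16/200 = 0.08.
term2 = 0.5*ln(50/50.0) = 0.0.
DB = 0.08 + 0.0 = 0.0800

0.0800


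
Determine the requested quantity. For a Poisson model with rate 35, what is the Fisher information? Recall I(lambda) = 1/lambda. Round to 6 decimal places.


Fisher information for Poisson: I(lambda) = 1/lambda.
lambda = 35.
I(lambda) = 1/35 = 0.028571

0.028571


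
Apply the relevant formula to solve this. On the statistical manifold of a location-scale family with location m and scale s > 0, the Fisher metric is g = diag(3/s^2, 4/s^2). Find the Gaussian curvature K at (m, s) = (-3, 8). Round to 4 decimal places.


The metric has the form g = (A dm^2 + B ds^2)/s^2 with A = 3, B = 4.
Substitute u = sqrt(A/B)*m: g = B*(du^2 + ds^2)/s^2, i.e. B times the
Poincare upper half-plane metric, which has constant Gaussian curvature -1.
Scaling a 2D metric by a constant c divides the Gaussian curvature by c,
so K = -1/B = -1/(4) = -0.2500 everywhere (the point (m, s) = (-3, 8) is irrelevant:
the curvature is constant).
The requested Gaussian curvature is K = -0.2500.

-0.2500


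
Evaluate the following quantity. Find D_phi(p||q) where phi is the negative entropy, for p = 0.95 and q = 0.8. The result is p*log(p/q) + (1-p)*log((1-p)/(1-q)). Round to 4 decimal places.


Bregman divergence with negative entropy generator:
D = p*log(p/q) + (1-p)*log((1-p)/(1-q)).
p = 0.95, q = 0.8.
p*log(p/q) = 0.95*log(0.95/0.8) = 0.163258.
(1-p)*log((1-p)/(1-q)) = 0.05*log(0.05/0.2) = -0.069315.
D = 0.163258 + -0.069315 = 0.0939

0.0939


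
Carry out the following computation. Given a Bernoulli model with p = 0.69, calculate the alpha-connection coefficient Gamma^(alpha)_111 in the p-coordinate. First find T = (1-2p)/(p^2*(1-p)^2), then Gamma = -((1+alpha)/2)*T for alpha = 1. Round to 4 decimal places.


Skewness (Amari-Chentsov) tensor: T = (1-2p)/(p^2*(1-p)^2).
p = 0.69, 1-2p = -0.38, p^2 = 0.4761, (1-p)^2 = 0.0961.
T = -0.38/(0.4761 * 0.0961) = -8.305428.
In the p-coordinate, Gamma^(alpha) = Gamma^(0) - (alpha/2)*T with Gamma^(0) = (1/2)*g'(p) = -T/2,
so Gamma^(alpha) = -((1+alpha)/2)*T.
alpha = 1, -(1+alpha)/2 = -1.0.
Gamma = -1.0 * -8.305428 = 8.3054

8.3054


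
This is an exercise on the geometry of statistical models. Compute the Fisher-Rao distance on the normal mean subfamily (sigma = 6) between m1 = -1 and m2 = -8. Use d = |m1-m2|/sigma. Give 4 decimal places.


On the fixed-variance normal subfamily, geodesic distance = |m1-m2|/sigma.
|-1 - -8| = 7.
sigma = 6.
d = 7/6 = 1.1667

1.1667


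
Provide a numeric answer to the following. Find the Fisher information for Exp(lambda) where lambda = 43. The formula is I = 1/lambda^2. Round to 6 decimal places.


Fisher information for exponential: I(lambda) = 1/lambda^2.
lambda = 43, lambda^2 = 1849.
I = 1/1849 = 0.000541

0.000541


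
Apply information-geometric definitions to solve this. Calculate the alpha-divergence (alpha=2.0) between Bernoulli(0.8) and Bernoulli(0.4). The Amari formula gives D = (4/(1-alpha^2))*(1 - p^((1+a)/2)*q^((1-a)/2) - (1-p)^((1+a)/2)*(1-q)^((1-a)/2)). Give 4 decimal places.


Amari alpha-divergence:
D = (4/(1-alpha^2))*(1 - p^((1+a)/2)*q^((1-a)/2) - (1-p)^((1+a)/2)*(1-q)^((1-a)/2)).
alpha = 2.0, p = 0.8, q = 0.4.
e1 = (1+alpha)/2 = 1.5, e2 = (1-alpha)/2 = -0.5.
t1 = p^e1 * q^e2 = 0.8^1.5 * 0.4^-0.5 = 1.131371.
t2 = (1-p)^e1 * (1-q)^e2 = 0.2^1.5 * 0.6^-0.5 = 0.11547.
4/(1-alpha^2) = -1.333333.
D = -1.333333*(1 - 1.131371 - 0.11547) = 0.3291

0.3291


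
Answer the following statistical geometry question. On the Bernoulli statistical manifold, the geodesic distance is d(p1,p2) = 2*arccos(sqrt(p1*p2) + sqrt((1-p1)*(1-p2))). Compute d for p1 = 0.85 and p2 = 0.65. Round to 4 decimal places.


Geodesic distance on Bernoulli manifold:
d(p1,p2) = 2*arccos(sqrt(p1*p2) + sqrt((1-p1)*(1-p2))).
sqrt(p1*p2) = sqrt(0.85*0.65) = 0.743303.
sqrt((1-p1)*(1-p2)) = sqrt(0.15*0.35) = 0.229129.
arg = 0.743303 + 0.229129 = 0.972432.
d = 2*arccos(0.972432) = 0.4707

0.4707


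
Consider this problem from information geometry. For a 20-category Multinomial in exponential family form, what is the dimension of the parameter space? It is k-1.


Exponential family dimension calculation:
For Multinomial with k=20 categories, dim = k-1 = 19.

19


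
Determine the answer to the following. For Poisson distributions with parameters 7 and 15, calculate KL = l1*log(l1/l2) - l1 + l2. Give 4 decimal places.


KL divergence for Poisson:
KL = l1*log(l1/l2) - l1 + l2.
l1 = 7, l2 = 15.
log(7/15) = -0.76214.
l1*log(l1/l2) = 7 * -0.76214 = -5.33498.
KL = -5.33498 - 7 + 15 = 2.6650

2.6650


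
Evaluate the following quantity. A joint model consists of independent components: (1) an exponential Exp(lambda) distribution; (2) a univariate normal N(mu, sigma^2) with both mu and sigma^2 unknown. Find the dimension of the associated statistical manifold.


The dimension of a statistical manifold equals the number of free
(independent) real parameters of the model. For a product of independent
blocks the parameter counts add.
- exponential (lambda): 1.
- normal (mu, sigma^2): 2.
Total = 1 + 2 = 3.
Dimension = 3

3


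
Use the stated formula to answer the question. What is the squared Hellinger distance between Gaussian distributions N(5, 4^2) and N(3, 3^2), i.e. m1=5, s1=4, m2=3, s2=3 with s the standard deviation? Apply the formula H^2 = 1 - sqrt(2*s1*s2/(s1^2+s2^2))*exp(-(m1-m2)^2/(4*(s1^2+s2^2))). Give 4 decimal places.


Squared Hellinger distance for Gaussians:
H^2 = 1 - sqrt(2*s1*s2/(s1^2+s2^2)) * exp(-(m1-m2)^2/(4*(s1^2+s2^2))).
s1^2 = 16, s2^2 = 9, s1^2+s2^2 = 25.
sqrt(2*4*3/(25)) = 0.979796.
(m1-m2)^2 = (2)^2 = 4.
exp(-4/(4*25)) = exp(-0.04) = 0.960789.
H^2 = 1 - 0.979796*0.960789 = 0.0586

0.0586


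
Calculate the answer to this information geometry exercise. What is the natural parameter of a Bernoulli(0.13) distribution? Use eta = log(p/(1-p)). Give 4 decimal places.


Natural parameter for Bernoulli: eta = log(p/(1-p)).
p = 0.13, 1-p = 0.87.
p/(1-p) = 0.149425.
eta = log(0.149425) = -1.9010

-1.9010


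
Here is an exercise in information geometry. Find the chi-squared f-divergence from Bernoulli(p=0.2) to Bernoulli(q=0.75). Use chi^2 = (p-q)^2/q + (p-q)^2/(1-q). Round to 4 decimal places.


Chi-squared divergence between Bernoulli distributions:
chi^2 = (p-q)^2/q + (p-q)^2/(1-q).
p = 0.2, q = 0.75, p-q = -0.55.
(p-q)^2 = 0.3025.
term1 = 0.3025/0.75 = 0.403333.
term2 = 0.3025/0.25 = 1.21.
chi^2 = 0.403333 + 1.21 = 1.6133

1.6133


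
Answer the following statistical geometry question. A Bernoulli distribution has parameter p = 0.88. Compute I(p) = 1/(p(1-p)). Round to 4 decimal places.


For Bernoulli(p), Fisher information is I(p) = 1/(p*(1-p)).
p = 0.88, 1-p = 0.12.
p*(1-p) = 0.1056.
I(p) = 1/0.1056 = 9.4697

9.4697


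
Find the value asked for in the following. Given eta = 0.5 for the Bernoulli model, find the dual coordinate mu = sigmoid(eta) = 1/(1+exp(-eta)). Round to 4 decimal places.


Dual coordinate (expectation parameter) for Bernoulli:
mu = 1/(1+exp(-eta)).
eta = 0.5.
exp(-eta) = exp(-0.5) = 0.606531.
mu = 1/(1+0.606531) = 0.6225

0.6225


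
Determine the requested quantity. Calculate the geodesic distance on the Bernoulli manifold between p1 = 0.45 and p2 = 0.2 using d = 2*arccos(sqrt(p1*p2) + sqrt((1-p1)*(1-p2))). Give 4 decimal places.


Geodesic distance on Bernoulli manifold:
d(p1,p2) = 2*arccos(sqrt(p1*p2) + sqrt((1-p1)*(1-p2))).
sqrt(p1*p2) = sqrt(0.45*0.2) = 0.3.
sqrt((1-p1)*(1-p2)) = sqrt(0.55*0.8) = 0.663325.
arg = 0.3 + 0.663325 = 0.963325.
d = 2*arccos(0.963325) = 0.5433

0.5433


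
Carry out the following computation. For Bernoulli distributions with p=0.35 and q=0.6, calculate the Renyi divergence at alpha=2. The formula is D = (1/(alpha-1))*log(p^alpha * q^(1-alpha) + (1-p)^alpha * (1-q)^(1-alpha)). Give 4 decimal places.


Renyi divergence of order alpha between Bernoulli distributions:
D = (1/(alpha-1))*log(p^alpha * q^(1-alpha) + (1-p)^alpha * (1-q)^(1-alpha)).
alpha = 2, p = 0.35, q = 0.6.
p^alpha * q^(1-alpha) = 0.35^2 * 0.6^-1 = 0.204167.
(1-p)^alpha * (1-q)^(1-alpha) = 0.65^2 * 0.4^-1 = 1.05625.
sum = 0.204167 + 1.05625 = 1.260417.
D = (1/1)*log(1.260417) = 0.2314

0.2314


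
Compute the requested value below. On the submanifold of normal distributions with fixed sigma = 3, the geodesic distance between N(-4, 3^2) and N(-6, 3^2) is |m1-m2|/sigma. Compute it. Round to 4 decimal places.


On the fixed-variance normal subfamily, geodesic distance = |m1-m2|/sigma.
|-4 - -6| = 2.
sigma = 3.
d = 2/3 = 0.6667

0.6667


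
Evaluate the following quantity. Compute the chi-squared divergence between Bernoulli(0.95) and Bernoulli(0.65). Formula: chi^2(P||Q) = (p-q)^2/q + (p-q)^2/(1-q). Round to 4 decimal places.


Chi-squared divergence between Bernoulli distributions:
chi^2 = (p-q)^2/q + (p-q)^2/(1-q).
p = 0.95, q = 0.65, p-q = 0.3.
(p-q)^2 = 0.09.
term1 = 0.09/0.65 = 0.138462.
term2 = 0.09/0.35 = 0.257143.
chi^2 = 0.138462 + 0.257143 = 0.3956

0.3956


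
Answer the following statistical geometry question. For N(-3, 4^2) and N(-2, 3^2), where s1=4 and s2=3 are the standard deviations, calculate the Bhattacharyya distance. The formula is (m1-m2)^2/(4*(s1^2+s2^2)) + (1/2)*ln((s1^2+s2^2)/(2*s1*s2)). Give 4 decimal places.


Bhattacharyya distance between two Gaussians:
DB = (m1-m2)^2/(4*(s1^2+s2^2)) + (1/2)*ln((s1^2+s2^2)/(2*s1*s2)).
(m1-m2)^2 = (-1)^2 = 1.
s1^2+s2^2 = 16 + 9 = 25.
term1 = 1/100 = 0.01.
term2 = 0.5*ln(25/24.0) = 0.020411.
DB = 0.01 + 0.020411 = 0.0304

0.0304


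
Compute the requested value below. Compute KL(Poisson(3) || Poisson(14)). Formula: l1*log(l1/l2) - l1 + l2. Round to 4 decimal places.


KL divergence for Poisson:
KL = l1*log(l1/l2) - l1 + l2.
l1 = 3, l2 = 14.
log(3/14) = -1.540445.
l1*log(l1/l2) = 3 * -1.540445 = -4.621335.
KL = -4.621335 - 3 + 14 = 6.3787

6.3787


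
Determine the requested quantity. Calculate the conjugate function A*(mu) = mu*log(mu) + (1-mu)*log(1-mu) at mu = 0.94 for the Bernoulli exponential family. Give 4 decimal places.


Legendre transform for Bernoulli:
A*(mu) = mu*log(mu) + (1-mu)*log(1-mu).
mu = 0.94, 1-mu = 0.06.
mu*log(mu) = 0.94*log(0.94) = -0.058163.
(1-mu)*log(1-mu) = 0.06*log(0.06) = -0.168805.
A* = -0.058163 + -0.168805 = -0.2270

-0.2270


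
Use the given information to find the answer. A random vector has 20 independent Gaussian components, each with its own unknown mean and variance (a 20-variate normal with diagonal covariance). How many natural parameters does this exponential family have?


Exponential family dimension calculation:
Each univariate normal has two natural parameters (mu/sigma^2 and -1/(2 sigma^2)).
With 20 independent components, dim = 2 * 20 = 40.

40


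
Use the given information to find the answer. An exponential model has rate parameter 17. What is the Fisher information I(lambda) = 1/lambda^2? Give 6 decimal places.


Fisher information for exponential: I(lambda) = 1/lambda^2.
lambda = 17, lambda^2 = 289.
I = 1/289 = 0.003460

0.003460


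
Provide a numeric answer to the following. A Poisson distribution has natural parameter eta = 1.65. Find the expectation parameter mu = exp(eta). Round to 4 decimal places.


Expectation parameter for Poisson exponential family:
mu = exp(eta).
eta = 1.65.
mu = exp(1.65) = 5.2070

5.2070


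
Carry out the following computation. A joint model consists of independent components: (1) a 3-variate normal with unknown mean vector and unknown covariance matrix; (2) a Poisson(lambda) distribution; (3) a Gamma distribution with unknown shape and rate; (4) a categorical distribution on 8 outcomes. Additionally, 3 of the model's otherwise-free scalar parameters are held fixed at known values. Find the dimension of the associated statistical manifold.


The dimension of a statistical manifold equals the number of free
(independent) real parameters of the model. For a product of independent
blocks the parameter counts add.
- 3-variate normal: 3 (mean) + 3*4/2 = 6 (symmetric covariance) = 9.
- Poisson (lambda): 1.
- Gamma (shape, rate): 2.
- categorical on 8 outcomes (probabilities sum to 1): 8-1 = 7.
Total = 9 + 1 + 2 + 7 = 19.
3 parameter(s) fixed at known values: 19 - 3 = 16.
Dimension = 16

16


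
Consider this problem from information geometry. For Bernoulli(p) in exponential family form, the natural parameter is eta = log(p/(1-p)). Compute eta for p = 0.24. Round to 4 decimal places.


Natural parameter for Bernoulli: eta = log(p/(1-p)).
p = 0.24, 1-p = 0.76.
p/(1-p) = 0.315789.
eta = log(0.315789) = -1.1527

-1.1527


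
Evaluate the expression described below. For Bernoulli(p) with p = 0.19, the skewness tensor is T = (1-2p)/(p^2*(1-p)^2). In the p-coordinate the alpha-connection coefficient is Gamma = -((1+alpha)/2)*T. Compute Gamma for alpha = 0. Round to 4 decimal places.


Skewness (Amari-Chentsov) tensor: T = (1-2p)/(p^2*(1-p)^2).
p = 0.19, 1-2p = 0.62, p^2 = 0.0361, (1-p)^2 = 0.6561.
T = 0.62/(0.0361 * 0.6561) = 26.176673.
In the p-coordinate, Gamma^(alpha) = Gamma^(0) - (alpha/2)*T with Gamma^(0) = (1/2)*g'(p) = -T/2,
so Gamma^(alpha) = -((1+alpha)/2)*T.
alpha = 0, -(1+alpha)/2 = -0.5.
Gamma = -0.5 * 26.176673 = -13.0883

-13.0883


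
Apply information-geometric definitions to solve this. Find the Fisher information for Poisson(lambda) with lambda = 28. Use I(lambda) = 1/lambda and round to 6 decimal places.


Fisher information for Poisson: I(lambda) = 1/lambda.
lambda = 28.
I(lambda) = 1/28 = 0.035714

0.035714


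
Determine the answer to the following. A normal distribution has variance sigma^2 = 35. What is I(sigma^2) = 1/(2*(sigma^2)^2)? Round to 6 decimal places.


Fisher information for variance: I(sigma^2) = 1/(2*sigma^4).
sigma^2 = 35, so sigma^4 = 1225.
I = 1/(2*1225) = 1/2450 = 0.000408

0.000408


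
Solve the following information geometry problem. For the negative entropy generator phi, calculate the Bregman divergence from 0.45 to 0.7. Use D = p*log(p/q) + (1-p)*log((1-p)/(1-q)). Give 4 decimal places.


Bregman divergence with negative entropy generator:
D = p*log(p/q) + (1-p)*log((1-p)/(1-q)).
p = 0.45, q = 0.7.
p*log(p/q) = 0.45*log(0.45/0.7) = -0.198825.
(1-p)*log((1-p)/(1-q)) = 0.55*log(0.55/0.3) = 0.333375.
D = -0.198825 + 0.333375 = 0.1345

0.1345


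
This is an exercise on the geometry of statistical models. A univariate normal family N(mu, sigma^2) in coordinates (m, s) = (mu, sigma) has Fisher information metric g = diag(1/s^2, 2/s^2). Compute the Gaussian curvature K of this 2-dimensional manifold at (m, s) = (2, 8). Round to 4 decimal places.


The metric has the form g = (A dm^2 + B ds^2)/s^2 with A = 1, B = 2.
Substitute u = sqrt(A/B)*m: g = B*(du^2 + ds^2)/s^2, i.e. B times the
Poincare upper half-plane metric, which has constant Gaussian curvature -1.
Scaling a 2D metric by a constant c divides the Gaussian curvature by c,
so K = -1/B = -1/(2) = -0.5000 everywhere (the point (m, s) = (2, 8) is irrelevant:
the curvature is constant).
The requested Gaussian curvature is K = -0.5000.

-0.5000


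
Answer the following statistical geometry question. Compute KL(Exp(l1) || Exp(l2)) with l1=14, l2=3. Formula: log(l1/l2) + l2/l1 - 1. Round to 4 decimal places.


KL divergence for exponential family:
KL = log(l1/l2) + l2/l1 - 1.
log(14/3) = 1.540445.
3/14 = 0.214286.
KL = 1.540445 + 0.214286 - 1 = 0.7547

0.7547


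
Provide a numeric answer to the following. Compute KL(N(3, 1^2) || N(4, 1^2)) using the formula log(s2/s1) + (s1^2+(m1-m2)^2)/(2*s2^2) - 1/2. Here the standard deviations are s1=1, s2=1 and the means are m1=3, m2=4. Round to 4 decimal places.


KL divergence between normal distributions:
KL = log(s2/s1) + (s1^2 + (m1-m2)^2)/(2*s2^2) - 1/2.
log(1/1) = 0.0.
(1^2 + (3-4)^2)/(2*1^2) = (1 + 1)/2 = 1.0.
KL = 0.0 + 1.0 - 0.5 = 0.5000

0.5000


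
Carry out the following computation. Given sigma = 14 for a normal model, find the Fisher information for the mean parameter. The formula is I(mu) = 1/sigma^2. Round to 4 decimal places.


The Fisher information for the mean of a normal distribution is I(mu) = 1/sigma^2.
sigma = 14, so sigma^2 = 196.
I(mu) = 1/196 = 0.0051

0.0051


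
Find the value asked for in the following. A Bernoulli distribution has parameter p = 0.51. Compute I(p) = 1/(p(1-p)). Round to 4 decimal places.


For Bernoulli(p), Fisher information is I(p) = 1/(p*(1-p)).
p = 0.51, 1-p = 0.49.
p*(1-p) = 0.2499.
I(p) = 1/0.2499 = 4.0016

4.0016


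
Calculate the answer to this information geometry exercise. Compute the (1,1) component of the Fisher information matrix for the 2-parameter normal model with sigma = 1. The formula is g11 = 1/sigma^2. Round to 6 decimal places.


For the 2-parameter normal family, the Fisher metric has:
  g11 = 1/sigma^2, g22 = 2/sigma^2.
sigma = 1, sigma^2 = 1.
g11 = 1.000000

1.000000


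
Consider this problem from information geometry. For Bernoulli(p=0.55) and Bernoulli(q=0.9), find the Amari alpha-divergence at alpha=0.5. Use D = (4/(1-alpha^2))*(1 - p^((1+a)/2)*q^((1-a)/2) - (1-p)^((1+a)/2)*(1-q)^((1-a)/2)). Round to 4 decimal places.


Amari alpha-divergence:
D = (4/(1-alpha^2))*(1 - p^((1+a)/2)*q^((1-a)/2) - (1-p)^((1+a)/2)*(1-q)^((1-a)/2)).
alpha = 0.5, p = 0.55, q = 0.9.
e1 = (1+alpha)/2 = 0.75, e2 = (1-alpha)/2 = 0.25.
t1 = p^e1 * q^e2 = 0.55^0.75 * 0.9^0.25 = 0.622061.
t2 = (1-p)^e1 * (1-q)^e2 = 0.45^0.75 * 0.1^0.25 = 0.308965.
4/(1-alpha^2) = 5.333333.
D = 5.333333*(1 - 0.622061 - 0.308965) = 0.3679

0.3679


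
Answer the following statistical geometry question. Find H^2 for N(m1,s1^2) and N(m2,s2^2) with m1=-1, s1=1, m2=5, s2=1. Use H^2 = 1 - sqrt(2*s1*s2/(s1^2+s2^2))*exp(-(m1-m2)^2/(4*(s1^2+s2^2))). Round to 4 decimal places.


Squared Hellinger distance for Gaussians:
H^2 = 1 - sqrt(2*s1*s2/(s1^2+s2^2)) * exp(-(m1-m2)^2/(4*(s1^2+s2^2))).
s1^2 = 1, s2^2 = 1, s1^2+s2^2 = 2.
sqrt(2*1*1/(2)) = 1.0.
(m1-m2)^2 = (-6)^2 = 36.
exp(-36/(4*2)) = exp(-4.5) = 0.011109.
H^2 = 1 - 1.0*0.011109 = 0.9889

0.9889


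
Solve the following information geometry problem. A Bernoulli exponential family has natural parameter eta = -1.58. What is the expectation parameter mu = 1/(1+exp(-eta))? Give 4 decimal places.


Dual coordinate (expectation parameter) for Bernoulli:
mu = 1/(1+exp(-eta)).
eta = -1.58.
exp(-eta) = exp(1.58) = 4.854956.
mu = 1/(1+4.854956) = 0.1708

0.1708


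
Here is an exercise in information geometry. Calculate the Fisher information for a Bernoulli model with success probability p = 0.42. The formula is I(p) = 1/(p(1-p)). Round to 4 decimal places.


For Bernoulli(p), Fisher information is I(p) = 1/(p*(1-p)).
p = 0.42, 1-p = 0.58.
p*(1-p) = 0.2436.
I(p) = 1/0.2436 = 4.1051

4.1051


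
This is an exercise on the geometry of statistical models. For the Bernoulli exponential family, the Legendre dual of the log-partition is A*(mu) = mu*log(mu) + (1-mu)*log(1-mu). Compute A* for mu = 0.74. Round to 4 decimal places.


Legendre transform for Bernoulli:
A*(mu) = mu*log(mu) + (1-mu)*log(1-mu).
mu = 0.74, 1-mu = 0.26.
mu*log(mu) = 0.74*log(0.74) = -0.222818.
(1-mu)*log(1-mu) = 0.26*log(0.26) = -0.350239.
A* = -0.222818 + -0.350239 = -0.5731

-0.5731


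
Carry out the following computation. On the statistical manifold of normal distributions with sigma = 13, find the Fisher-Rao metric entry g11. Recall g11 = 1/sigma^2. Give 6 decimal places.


For the 2-parameter normal family, the Fisher metric has:
  g11 = 1/sigma^2, g22 = 2/sigma^2.
sigma = 13, sigma^2 = 169.
g11 = 0.005917

0.005917


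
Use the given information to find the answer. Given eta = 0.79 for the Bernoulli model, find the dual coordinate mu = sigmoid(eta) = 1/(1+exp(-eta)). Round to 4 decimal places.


Dual coordinate (expectation parameter) for Bernoulli:
mu = 1/(1+exp(-eta)).
eta = 0.79.
exp(-eta) = exp(-0.79) = 0.453845.
mu = 1/(1+0.453845) = 0.6878

0.6878


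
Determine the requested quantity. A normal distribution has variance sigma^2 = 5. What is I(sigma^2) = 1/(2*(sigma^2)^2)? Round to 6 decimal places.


Fisher information for variance: I(sigma^2) = 1/(2*sigma^4).
sigma^2 = 5, so sigma^4 = 25.
I = 1/(2*25) = 1/50 = 0.020000

0.020000


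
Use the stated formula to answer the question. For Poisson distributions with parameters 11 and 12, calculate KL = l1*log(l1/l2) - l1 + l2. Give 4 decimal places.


KL divergence for Poisson:
KL = l1*log(l1/l2) - l1 + l2.
l1 = 11, l2 = 12.
log(11/12) = -0.087011.
l1*log(l1/l2) = 11 * -0.087011 = -0.957125.
KL = -0.957125 - 11 + 12 = 0.0429

0.0429


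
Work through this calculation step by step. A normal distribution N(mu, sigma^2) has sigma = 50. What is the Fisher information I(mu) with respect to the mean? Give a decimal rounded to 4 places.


The Fisher information for the mean of a normal distribution is I(mu) = 1/sigma^2.
sigma = 50, so sigma^2 = 2500.
I(mu) = 1/2500 = 0.0004

0.0004


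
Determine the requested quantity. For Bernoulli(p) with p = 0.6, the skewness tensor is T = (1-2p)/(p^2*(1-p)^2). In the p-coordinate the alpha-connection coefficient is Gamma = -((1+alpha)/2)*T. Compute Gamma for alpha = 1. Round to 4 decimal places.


Skewness (Amari-Chentsov) tensor: T = (1-2p)/(p^2*(1-p)^2).
p = 0.6, 1-2p = -0.2, p^2 = 0.36, (1-p)^2 = 0.16.
T = -0.2/(0.36 * 0.16) = -3.472222.
In the p-coordinate, Gamma^(alpha) = Gamma^(0) - (alpha/2)*T with Gamma^(0) = (1/2)*g'(p) = -T/2,
so Gamma^(alpha) = -((1+alpha)/2)*T.
alpha = 1, -(1+alpha)/2 = -1.0.
Gamma = -1.0 * -3.472222 = 3.4722

3.4722


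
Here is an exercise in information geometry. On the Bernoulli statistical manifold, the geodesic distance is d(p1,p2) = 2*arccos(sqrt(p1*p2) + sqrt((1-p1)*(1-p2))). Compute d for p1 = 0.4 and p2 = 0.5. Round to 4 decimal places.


Geodesic distance on Bernoulli manifold:
d(p1,p2) = 2*arccos(sqrt(p1*p2) + sqrt((1-p1)*(1-p2))).
sqrt(p1*p2) = sqrt(0.4*0.5) = 0.447214.
sqrt((1-p1)*(1-p2)) = sqrt(0.6*0.5) = 0.547723.
arg = 0.447214 + 0.547723 = 0.994936.
d = 2*arccos(0.994936) = 0.2014

0.2014


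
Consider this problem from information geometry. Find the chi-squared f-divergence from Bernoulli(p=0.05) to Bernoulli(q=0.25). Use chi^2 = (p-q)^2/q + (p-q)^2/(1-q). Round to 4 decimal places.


Chi-squared divergence between Bernoulli distributions:
chi^2 = (p-q)^2/q + (p-q)^2/(1-q).
p = 0.05, q = 0.25, p-q = -0.2.
(p-q)^2 = 0.04.
term1 = 0.04/0.25 = 0.16.
term2 = 0.04/0.75 = 0.053333.
chi^2 = 0.16 + 0.053333 = 0.2133

0.2133


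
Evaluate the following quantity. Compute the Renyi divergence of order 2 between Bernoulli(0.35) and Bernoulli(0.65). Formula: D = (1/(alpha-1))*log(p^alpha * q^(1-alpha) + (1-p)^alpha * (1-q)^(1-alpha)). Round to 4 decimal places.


Renyi divergence of order alpha between Bernoulli distributions:
D = (1/(alpha-1))*log(p^alpha * q^(1-alpha) + (1-p)^alpha * (1-q)^(1-alpha)).
alpha = 2, p = 0.35, q = 0.65.
p^alpha * q^(1-alpha) = 0.35^2 * 0.65^-1 = 0.188462.
(1-p)^alpha * (1-q)^(1-alpha) = 0.65^2 * 0.35^-1 = 1.207143.
sum = 0.188462 + 1.207143 = 1.395604.
D = (1/1)*log(1.395604) = 0.3333

0.3333


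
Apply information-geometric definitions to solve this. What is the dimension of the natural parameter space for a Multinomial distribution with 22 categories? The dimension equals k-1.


Exponential family dimension calculation:
For Multinomial with k=22 categories, dim = k-1 = 21.

21


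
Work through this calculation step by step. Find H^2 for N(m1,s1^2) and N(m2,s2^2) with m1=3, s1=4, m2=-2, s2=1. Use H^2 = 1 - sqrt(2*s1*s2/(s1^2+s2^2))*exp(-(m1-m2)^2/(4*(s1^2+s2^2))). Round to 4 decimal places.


Squared Hellinger distance for Gaussians:
H^2 = 1 - sqrt(2*s1*s2/(s1^2+s2^2)) * exp(-(m1-m2)^2/(4*(s1^2+s2^2))).
s1^2 = 16, s2^2 = 1, s1^2+s2^2 = 17.
sqrt(2*4*1/(17)) = 0.685994.
(m1-m2)^2 = (5)^2 = 25.
exp(-25/(4*17)) = exp(-0.367647) = 0.692362.
H^2 = 1 - 0.685994*0.692362 = 0.5250

0.5250


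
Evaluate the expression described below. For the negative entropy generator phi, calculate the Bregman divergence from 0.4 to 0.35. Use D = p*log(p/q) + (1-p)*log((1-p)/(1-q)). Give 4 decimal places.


Bregman divergence with negative entropy generator:
D = p*log(p/q) + (1-p)*log((1-p)/(1-q)).
p = 0.4, q = 0.35.
p*log(p/q) = 0.4*log(0.4/0.35) = 0.053413.
(1-p)*log((1-p)/(1-q)) = 0.6*log(0.6/0.65) = -0.048026.
D = 0.053413 + -0.048026 = 0.0054

0.0054


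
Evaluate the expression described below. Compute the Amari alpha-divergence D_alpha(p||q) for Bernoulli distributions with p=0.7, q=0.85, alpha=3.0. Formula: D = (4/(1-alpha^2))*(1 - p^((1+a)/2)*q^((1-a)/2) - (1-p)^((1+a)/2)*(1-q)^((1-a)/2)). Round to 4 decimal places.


Amari alpha-divergence:
D = (4/(1-alpha^2))*(1 - p^((1+a)/2)*q^((1-a)/2) - (1-p)^((1+a)/2)*(1-q)^((1-a)/2)).
alpha = 3.0, p = 0.7, q = 0.85.
e1 = (1+alpha)/2 = 2.0, e2 = (1-alpha)/2 = -1.0.
t1 = p^e1 * q^e2 = 0.7^2.0 * 0.85^-1.0 = 0.576471.
t2 = (1-p)^e1 * (1-q)^e2 = 0.3^2.0 * 0.15^-1.0 = 0.6.
4/(1-alpha^2) = -0.5.
D = -0.5*(1 - 0.576471 - 0.6) = 0.0882

0.0882


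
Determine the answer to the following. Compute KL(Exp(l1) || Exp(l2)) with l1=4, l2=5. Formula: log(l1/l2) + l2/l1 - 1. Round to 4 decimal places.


KL divergence for exponential family:
KL = log(l1/l2) + l2/l1 - 1.
log(4/5) = -0.223144.
5/4 = 1.25.
KL = -0.223144 + 1.25 - 1 = 0.0269

0.0269


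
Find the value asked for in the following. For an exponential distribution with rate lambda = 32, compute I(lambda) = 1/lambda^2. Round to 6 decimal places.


Fisher information for exponential: I(lambda) = 1/lambda^2.
lambda = 32, lambda^2 = 1024.
I = 1/1024 = 0.000977

0.000977


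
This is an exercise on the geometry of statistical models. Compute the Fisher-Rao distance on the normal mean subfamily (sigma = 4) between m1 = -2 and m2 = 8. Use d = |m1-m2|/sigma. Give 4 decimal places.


On the fixed-variance normal subfamily, geodesic distance = |m1-m2|/sigma.
|-2 - 8| = 10.
sigma = 4.
d = 10/4 = 2.5000

2.5000


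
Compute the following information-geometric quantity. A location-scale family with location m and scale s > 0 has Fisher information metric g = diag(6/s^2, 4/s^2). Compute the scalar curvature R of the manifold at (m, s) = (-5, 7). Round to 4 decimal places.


The metric has the form g = (A dm^2 + B ds^2)/s^2 with A = 6, B = 4.
Substitute u = sqrt(A/B)*m: g = B*(du^2 + ds^2)/s^2, i.e. B times the
Poincare upper half-plane metric, which has constant Gaussian curvature -1.
Scaling a 2D metric by a constant c divides the Gaussian curvature by c,
so K = -1/B = -1/(4) = -0.2500 everywhere (the point (m, s) = (-5, 7) is irrelevant:
the curvature is constant).
Scalar curvature in dimension 2: R = 2K = -2/(4) = -0.5000.

-0.5000


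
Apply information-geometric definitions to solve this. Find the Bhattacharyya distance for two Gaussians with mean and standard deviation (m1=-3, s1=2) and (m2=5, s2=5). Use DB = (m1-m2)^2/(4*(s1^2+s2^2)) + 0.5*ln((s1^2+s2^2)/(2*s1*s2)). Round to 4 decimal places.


Bhattacharyya distance between two Gaussians:
DB = (m1-m2)^2/(4*(s1^2+s2^2)) + (1/2)*ln((s1^2+s2^2)/(2*s1*s2)).
(m1-m2)^2 = (-8)^2 = 64.
s1^2+s2^2 = 4 + 25 = 29.
term1 = 64/116 = 0.551724.
term2 = 0.5*ln(29/20.0) = 0.185782.
DB = 0.551724 + 0.185782 = 0.7375

0.7375


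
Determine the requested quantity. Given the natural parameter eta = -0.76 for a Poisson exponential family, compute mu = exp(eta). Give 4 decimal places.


Expectation parameter for Poisson exponential family:
mu = exp(eta).
eta = -0.76.
mu = exp(-0.76) = 0.4677

0.4677


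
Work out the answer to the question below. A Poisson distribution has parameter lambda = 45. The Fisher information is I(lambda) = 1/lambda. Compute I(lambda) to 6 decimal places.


Fisher information for Poisson: I(lambda) = 1/lambda.
lambda = 45.
I(lambda) = 1/45 = 0.022222

0.022222


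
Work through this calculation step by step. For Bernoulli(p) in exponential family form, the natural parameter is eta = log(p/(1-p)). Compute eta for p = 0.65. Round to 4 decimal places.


Natural parameter for Bernoulli: eta = log(p/(1-p)).
p = 0.65, 1-p = 0.35.
p/(1-p) = 1.857143.
eta = log(1.857143) = 0.6190

0.6190


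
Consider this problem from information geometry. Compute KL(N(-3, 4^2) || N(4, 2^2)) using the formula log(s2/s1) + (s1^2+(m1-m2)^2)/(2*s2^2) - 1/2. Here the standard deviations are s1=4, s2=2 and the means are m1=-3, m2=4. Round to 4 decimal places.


KL divergence between normal distributions:
KL = log(s2/s1) + (s1^2 + (m1-m2)^2)/(2*s2^2) - 1/2.
log(2/4) = -0.693147.
(4^2 + (-3-4)^2)/(2*2^2) = (16 + 49)/8 = 8.125.
KL = -0.693147 + 8.125 - 0.5 = 6.9319

6.9319


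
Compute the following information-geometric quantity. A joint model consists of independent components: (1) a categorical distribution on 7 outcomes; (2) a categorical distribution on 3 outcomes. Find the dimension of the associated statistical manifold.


The dimension of a statistical manifold equals the number of free
(independent) real parameters of the model. For a product of independent
blocks the parameter counts add.
- categorical on 7 outcomes (probabilities sum to 1): 7-1 = 6.
- categorical on 3 outcomes (probabilities sum to 1): 3-1 = 2.
Total = 6 + 2 = 8.
Dimension = 8

8


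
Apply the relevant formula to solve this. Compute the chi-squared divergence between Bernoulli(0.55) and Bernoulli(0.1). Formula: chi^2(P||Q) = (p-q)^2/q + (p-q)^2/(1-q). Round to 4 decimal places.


Chi-squared divergence between Bernoulli distributions:
chi^2 = (p-q)^2/q + (p-q)^2/(1-q).
p = 0.55, q = 0.1, p-q = 0.45.
(p-q)^2 = 0.2025.
term1 = 0.2025/0.1 = 2.025.
term2 = 0.2025/0.9 = 0.225.
chi^2 = 2.025 + 0.225 = 2.2500

2.2500


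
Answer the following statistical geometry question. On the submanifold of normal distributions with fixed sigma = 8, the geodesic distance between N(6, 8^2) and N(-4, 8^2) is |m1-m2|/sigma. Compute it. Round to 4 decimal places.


On the fixed-variance normal subfamily, geodesic distance = |m1-m2|/sigma.
|6 - -4| = 10.
sigma = 8.
d = 10/8 = 1.2500

1.2500


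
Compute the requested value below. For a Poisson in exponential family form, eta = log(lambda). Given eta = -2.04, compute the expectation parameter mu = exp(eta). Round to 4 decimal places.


Expectation parameter for Poisson exponential family:
mu = exp(eta).
eta = -2.04.
mu = exp(-2.04) = 0.1300

0.1300


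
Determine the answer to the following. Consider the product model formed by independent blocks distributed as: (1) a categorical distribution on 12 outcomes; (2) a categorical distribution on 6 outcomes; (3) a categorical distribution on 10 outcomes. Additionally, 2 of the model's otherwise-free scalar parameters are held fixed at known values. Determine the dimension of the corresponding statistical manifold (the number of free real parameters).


The dimension of a statistical manifold equals the number of free
(independent) real parameters of the model. For a product of independent
blocks the parameter counts add.
- categorical on 12 outcomes (probabilities sum to 1): 12-1 = 11.
- categorical on 6 outcomes (probabilities sum to 1): 6-1 = 5.
- categorical on 10 outcomes (probabilities sum to 1): 10-1 = 9.
Total = 11 + 5 + 9 = 25.
2 parameter(s) fixed at known values: 25 - 2 = 23.
Dimension = 23

23


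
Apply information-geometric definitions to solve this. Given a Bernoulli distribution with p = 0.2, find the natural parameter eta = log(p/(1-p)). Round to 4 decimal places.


Natural parameter for Bernoulli: eta = log(p/(1-p)).
p = 0.2, 1-p = 0.8.
p/(1-p) = 0.25.
eta = log(0.25) = -1.3863

-1.3863


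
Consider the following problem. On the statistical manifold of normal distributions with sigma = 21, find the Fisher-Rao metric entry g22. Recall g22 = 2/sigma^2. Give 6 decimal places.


For the 2-parameter normal family, the Fisher metric has:
  g11 = 1/sigma^2, g22 = 2/sigma^2.
sigma = 21, sigma^2 = 441.
g22 = 0.004535

0.004535


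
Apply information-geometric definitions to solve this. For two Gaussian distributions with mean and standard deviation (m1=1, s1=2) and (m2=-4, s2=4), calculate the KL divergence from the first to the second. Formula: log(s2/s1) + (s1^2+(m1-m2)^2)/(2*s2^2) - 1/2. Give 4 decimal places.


KL divergence between normal distributions:
KL = log(s2/s1) + (s1^2 + (m1-m2)^2)/(2*s2^2) - 1/2.
log(4/2) = 0.693147.
(2^2 + (1--4)^2)/(2*4^2) = (4 + 25)/32 = 0.90625.
KL = 0.693147 + 0.90625 - 0.5 = 1.0994

1.0994


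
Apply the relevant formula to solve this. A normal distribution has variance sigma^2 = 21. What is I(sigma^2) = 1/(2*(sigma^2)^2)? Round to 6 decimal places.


Fisher information for variance: I(sigma^2) = 1/(2*sigma^4).
sigma^2 = 21, so sigma^4 = 441.
I = 1/(2*441) = 1/882 = 0.001134

0.001134


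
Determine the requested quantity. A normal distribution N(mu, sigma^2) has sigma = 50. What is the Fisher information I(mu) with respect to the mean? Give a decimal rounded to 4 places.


The Fisher information for the mean of a normal distribution is I(mu) = 1/sigma^2.
sigma = 50, so sigma^2 = 2500.
I(mu) = 1/2500 = 0.0004

0.0004


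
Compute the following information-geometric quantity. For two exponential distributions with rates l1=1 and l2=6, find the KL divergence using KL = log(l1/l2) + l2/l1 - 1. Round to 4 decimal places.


KL divergence for exponential family:
KL = log(l1/l2) + l2/l1 - 1.
log(1/6) = -1.791759.
6/1 = 6.0.
KL = -1.791759 + 6.0 - 1 = 3.2082

3.2082


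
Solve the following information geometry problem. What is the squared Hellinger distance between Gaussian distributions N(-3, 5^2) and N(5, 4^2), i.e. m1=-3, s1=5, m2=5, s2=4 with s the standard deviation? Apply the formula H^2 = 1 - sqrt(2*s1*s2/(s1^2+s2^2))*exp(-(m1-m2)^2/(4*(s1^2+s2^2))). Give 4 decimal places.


Squared Hellinger distance for Gaussians:
H^2 = 1 - sqrt(2*s1*s2/(s1^2+s2^2)) * exp(-(m1-m2)^2/(4*(s1^2+s2^2))).
s1^2 = 25, s2^2 = 16, s1^2+s2^2 = 41.
sqrt(2*5*4/(41)) = 0.98773.
(m1-m2)^2 = (-8)^2 = 64.
exp(-64/(4*41)) = exp(-0.390244) = 0.676892.
H^2 = 1 - 0.98773*0.676892 = 0.3314

0.3314


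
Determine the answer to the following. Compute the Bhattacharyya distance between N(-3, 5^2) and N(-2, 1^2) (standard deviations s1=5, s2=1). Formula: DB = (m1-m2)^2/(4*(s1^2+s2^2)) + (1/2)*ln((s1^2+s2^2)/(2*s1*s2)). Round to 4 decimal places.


Bhattacharyya distance between two Gaussians:
DB = (m1-m2)^2/(4*(s1^2+s2^2)) + (1/2)*ln((s1^2+s2^2)/(2*s1*s2)).
(m1-m2)^2 = (-1)^2 = 1.
s1^2+s2^2 = 25 + 1 = 26.
term1 = 1/104 = 0.009615.
term2 = 0.5*ln(26/10.0) = 0.477756.
DB = 0.009615 + 0.477756 = 0.4874

0.4874


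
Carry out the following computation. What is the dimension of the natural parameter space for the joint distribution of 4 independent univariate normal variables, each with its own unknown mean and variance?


Exponential family dimension calculation:
Each univariate normal has two natural parameters (mu/sigma^2 and -1/(2 sigma^2)).
With 4 independent components, dim = 2 * 4 = 8.

8


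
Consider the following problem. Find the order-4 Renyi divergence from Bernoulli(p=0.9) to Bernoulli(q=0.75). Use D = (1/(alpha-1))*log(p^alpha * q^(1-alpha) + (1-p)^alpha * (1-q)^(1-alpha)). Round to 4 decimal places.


Renyi divergence of order alpha between Bernoulli distributions:
D = (1/(alpha-1))*log(p^alpha * q^(1-alpha) + (1-p)^alpha * (1-q)^(1-alpha)).
alpha = 4, p = 0.9, q = 0.75.
p^alpha * q^(1-alpha) = 0.9^4 * 0.75^-3 = 1.5552.
(1-p)^alpha * (1-q)^(1-alpha) = 0.1^4 * 0.25^-3 = 0.0064.
sum = 1.5552 + 0.0064 = 1.5616.
D = (1/3)*log(1.5616) = 0.1486

0.1486


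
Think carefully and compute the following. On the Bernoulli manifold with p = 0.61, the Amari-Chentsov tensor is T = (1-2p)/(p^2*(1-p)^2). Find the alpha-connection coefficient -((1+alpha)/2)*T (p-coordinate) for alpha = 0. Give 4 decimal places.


Skewness (Amari-Chentsov) tensor: T = (1-2p)/(p^2*(1-p)^2).
p = 0.61, 1-2p = -0.22, p^2 = 0.3721, (1-p)^2 = 0.1521.
T = -0.22/(0.3721 * 0.1521) = -3.887172.
In the p-coordinate, Gamma^(alpha) = Gamma^(0) - (alpha/2)*T with Gamma^(0) = (1/2)*g'(p) = -T/2,
so Gamma^(alpha) = -((1+alpha)/2)*T.
alpha = 0, -(1+alpha)/2 = -0.5.
Gamma = -0.5 * -3.887172 = 1.9436

1.9436


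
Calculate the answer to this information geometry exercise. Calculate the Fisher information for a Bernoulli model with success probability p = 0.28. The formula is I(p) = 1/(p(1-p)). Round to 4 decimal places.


For Bernoulli(p), Fisher information is I(p) = 1/(p*(1-p)).
p = 0.28, 1-p = 0.72.
p*(1-p) = 0.2016.
I(p) = 1/0.2016 = 4.9603

4.9603
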